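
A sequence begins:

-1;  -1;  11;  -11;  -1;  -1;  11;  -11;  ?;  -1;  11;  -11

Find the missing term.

The slot pattern repeats as AABB (period 4), so there are 2 interleaved tracks.
Track A is -1, -1, -1, -1, ?, -1, which is constant -1.
Track B is 11, -11, 11, -11, 11, -11, which is the oscillation 11·(−1)^(n+1).
Filling track A at index 5 by its rule yields -1.

-1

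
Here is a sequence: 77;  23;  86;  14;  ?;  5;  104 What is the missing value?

95

Odd-indexed and even-indexed terms follow separate rules.
Stream A: 77, 86, ?, 104 (linear: a_n = 68 + 9·n).
Stream B: 23, 14, 5 (arithmetic, step −9).
The gap is stream A's term 3; the rule gives 95.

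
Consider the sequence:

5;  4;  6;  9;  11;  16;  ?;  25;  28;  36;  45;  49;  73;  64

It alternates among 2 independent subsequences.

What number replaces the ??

Odd-indexed and even-indexed terms follow separate rules.
Track A is 5, 6, 11, ?, 28, 45, 73, which is each term equals the sum of the previous two.
Track B is 4, 9, 16, 25, 36, 49, 64, which is consecutive squares n² from n = 2.
So the missing entry in track A is 17.

17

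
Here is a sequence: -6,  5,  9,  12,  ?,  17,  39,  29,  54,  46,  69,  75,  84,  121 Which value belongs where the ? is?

Positions 1, 3, 5, … form one subsequence and positions 2, 4, 6, … form another.
Subsequence A: -6, 9, ?, 39, 54, 69, 84 — arithmetic with common difference +15.
Subsequence B: 5, 12, 17, 29, 46, 75, 121 — Fibonacci-style (each term is the sum of the two before it).
The gap is subsequence A's term 3; the rule gives 24.

24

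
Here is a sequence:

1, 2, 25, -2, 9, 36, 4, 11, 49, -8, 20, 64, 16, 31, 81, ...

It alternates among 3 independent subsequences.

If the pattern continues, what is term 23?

Split by position mod 3: positions 1, 4, 7, … form one track, and each other residue class forms its own.
Stream A: 1, -2, 4, -8, 16 (geometric with ratio -2).
Stream B: 2, 9, 11, 20, 31 (a Fibonacci-like recurrence a_n = a_{n-1} + a_{n-2}).
Stream C: 25, 36, 49, 64, 81 (the squares 5², 6², 7², …).
The 23rd slot belongs to stream B; its 8th term is 133.

133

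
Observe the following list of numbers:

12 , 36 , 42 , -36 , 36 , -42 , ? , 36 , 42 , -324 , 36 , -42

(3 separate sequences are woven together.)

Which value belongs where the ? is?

108

Read the sequence 3 terms at a time; column i is its own pattern.
Stream A is 12, -36, ?, -324, which is a geometric progression (common ratio -3).
Stream B is 36, 36, 36, 36, which is always 36.
Stream C is 42, -42, 42, -42, which is oscillating between 42 and -42.
So the missing entry in stream A is 108.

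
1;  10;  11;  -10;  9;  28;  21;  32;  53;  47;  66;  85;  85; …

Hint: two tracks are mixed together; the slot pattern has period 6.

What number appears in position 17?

The slot pattern repeats as AAABBB (period 6), so there are 2 interleaved tracks.
Subsequence A: 1, 10, 11, 21, 32, 53, 85 (each term equals the sum of the previous two).
Subsequence B: -10, 9, 28, 47, 66, 85 (adding 19 each time).
Position 17 → subsequence B, term 8 = 123.

123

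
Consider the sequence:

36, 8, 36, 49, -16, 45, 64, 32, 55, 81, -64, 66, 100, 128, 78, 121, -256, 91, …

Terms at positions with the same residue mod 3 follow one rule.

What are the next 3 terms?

144, 512, 105

Read the sequence 3 terms at a time; column i is its own pattern.
Stream A is 36, 49, 64, 81, 100, 121, which is the squares 6², 7², 8², ….
Stream B is 8, -16, 32, -64, 128, -256, which is geometric with ratio -2.
Stream C is 36, 45, 55, 66, 78, 91, which is the triangular numbers T_8, T_9, ….
Position 19 falls in stream A as its term 7, giving 144.
Position 20 → stream B, term 7 = 512.
The 21st slot belongs to stream C; its 7th term is 105.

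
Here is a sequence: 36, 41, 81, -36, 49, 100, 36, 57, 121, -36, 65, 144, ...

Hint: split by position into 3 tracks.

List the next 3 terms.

Split by position mod 3 into 3 tracks.
Subsequence A: 36, -36, 36, -36. Alternating ±36.
Subsequence B: 41, 49, 57, 65. Adding 8 each time.
Subsequence C: 81, 100, 121, 144. Perfect squares starting at 9².
Position 13 falls in subsequence A as its term 5, giving 36.
The 14th slot belongs to subsequence B; its 5th term is 73.
Position 15 → subsequence C, term 5 = 169.

36, 73, 169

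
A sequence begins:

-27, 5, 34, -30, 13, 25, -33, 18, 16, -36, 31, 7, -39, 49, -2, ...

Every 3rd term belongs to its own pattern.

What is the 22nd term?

-48

Taking every 3rd term gives 3 separate tracks.
Subsequence A = -27, -30, -33, -36, -39: arithmetic with common difference −3.
Subsequence B = 5, 13, 18, 31, 49: a Fibonacci-like recurrence a_n = a_{n-1} + a_{n-2}.
Subsequence C = 34, 25, 16, 7, -2: subtracting 9 each time.
Position 22 falls in subsequence A as its term 8, giving -48.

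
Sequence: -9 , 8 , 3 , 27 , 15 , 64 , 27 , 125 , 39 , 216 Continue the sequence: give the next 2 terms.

Taking every 2nd term gives 2 separate tracks.
Track A = -9, 3, 15, 27, 39: arithmetic with common difference +12.
Track B = 8, 27, 64, 125, 216: the cubes 2³, 3³, 4³, ….
Position 11 falls in track A as its term 6, giving 51.
Position 12 falls in track B as its term 6, giving 343.

51, 343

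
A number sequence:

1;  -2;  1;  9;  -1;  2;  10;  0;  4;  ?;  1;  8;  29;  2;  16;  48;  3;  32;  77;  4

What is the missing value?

19

Taking every 3rd term gives 3 separate tracks.
Subsequence A = 1, 9, 10, ?, 29, 48, 77: Fibonacci-style (each term is the sum of the two before it).
Subsequence B = -2, -1, 0, 1, 2, 3, 4: adding 1 each time.
Subsequence C = 1, 2, 4, 8, 16, 32: powers 2^0, 2^1, 2^2, ….
Filling subsequence A at index 4 by its rule yields 19.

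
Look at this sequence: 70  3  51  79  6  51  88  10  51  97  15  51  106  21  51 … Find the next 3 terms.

115, 28, 51

Read the sequence 3 terms at a time; column i is its own pattern.
Track A = 70, 79, 88, 97, 106: adding 9 each time.
Track B = 3, 6, 10, 15, 21: triangular numbers n(n+1)/2 for n = 2, 3, ….
Track C = 51, 51, 51, 51, 51: constant 51.
The 16th slot belongs to track A; its 6th term is 115.
Position 17 falls in track B as its term 6, giving 28.
Position 18 → track C, term 6 = 51.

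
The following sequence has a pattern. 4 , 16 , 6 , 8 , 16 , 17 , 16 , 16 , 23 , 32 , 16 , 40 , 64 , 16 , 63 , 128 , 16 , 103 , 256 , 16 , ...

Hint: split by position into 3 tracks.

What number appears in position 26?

16

Split by position mod 3 into 3 tracks.
Track A: 4, 8, 16, 32, 64, 128, 256. Powers 2^2, 2^3, 2^4, ….
Track B: 16, 16, 16, 16, 16, 16, 16. The constant sequence 16.
Track C: 6, 17, 23, 40, 63, 103. A Fibonacci-like recurrence a_n = a_{n-1} + a_{n-2}.
Position 26 → track B, term 9 = 16.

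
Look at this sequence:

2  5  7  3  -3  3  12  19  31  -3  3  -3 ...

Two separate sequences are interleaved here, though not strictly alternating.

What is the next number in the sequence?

Reading positions in blocks of 6 reveals the pattern AAABBB — 2 tracks woven together.
Track A: 2, 5, 7, 12, 19, 31 (each term equals the sum of the previous two).
Track B: 3, -3, 3, -3, 3, -3 (oscillating between 3 and -3).
The 13th slot belongs to track A; its 7th term is 50.

50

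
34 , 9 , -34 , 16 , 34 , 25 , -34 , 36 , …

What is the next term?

Odd-indexed and even-indexed terms follow separate rules.
Track A: 34, -34, 34, -34 (oscillating between 34 and -34).
Track B: 9, 16, 25, 36 (the squares 3², 4², 5², …).
Position 9 falls in track A as its term 5, giving 34.

34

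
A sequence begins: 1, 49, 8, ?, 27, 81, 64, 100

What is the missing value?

Odd-indexed and even-indexed terms follow separate rules.
Stream A is 1, 8, 27, 64, which is the cubes 1³, 2³, 3³, ….
Stream B is 49, ?, 81, 100, which is the squares 7², 8², 9², ….
Filling stream B at index 2 by its rule yields 64.

64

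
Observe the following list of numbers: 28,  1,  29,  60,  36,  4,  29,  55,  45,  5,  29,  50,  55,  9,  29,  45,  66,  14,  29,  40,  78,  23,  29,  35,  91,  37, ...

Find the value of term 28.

30

Taking every 4th term gives 4 separate tracks.
Subsequence A: 28, 36, 45, 55, 66, 78, 91 (triangular numbers starting at T_7).
Subsequence B: 1, 4, 5, 9, 14, 23, 37 (Fibonacci-style (each term is the sum of the two before it)).
Subsequence C: 29, 29, 29, 29, 29, 29 (the constant sequence 29).
Subsequence D: 60, 55, 50, 45, 40, 35 (arithmetic, step −5).
Position 28 falls in subsequence D as its term 7, giving 30.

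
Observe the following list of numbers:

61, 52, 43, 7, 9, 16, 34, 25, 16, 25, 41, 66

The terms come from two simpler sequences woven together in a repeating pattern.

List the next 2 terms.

7, -2

Reading positions in blocks of 6 reveals the pattern AAABBB — 2 tracks woven together.
Track A: 61, 52, 43, 34, 25, 16. Linear: a_n = 70 − 9·n.
Track B: 7, 9, 16, 25, 41, 66. Fibonacci-style (each term is the sum of the two before it).
The 13th slot belongs to track A; its 7th term is 7.
The 14th slot belongs to track A; its 8th term is -2.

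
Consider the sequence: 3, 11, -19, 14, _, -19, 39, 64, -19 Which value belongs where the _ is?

The slot pattern repeats as AAB (period 3), so there are 2 interleaved tracks.
Stream A is 3, 11, 14, ?, 39, 64, which is Fibonacci-style (each term is the sum of the two before it).
Stream B is -19, -19, -19, which is constant -19.
Stream A's pattern makes the blank 25.

25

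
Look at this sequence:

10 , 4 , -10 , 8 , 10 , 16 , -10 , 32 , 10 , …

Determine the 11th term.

Taking every 2nd term gives 2 separate tracks.
Subsequence A: 10, -10, 10, -10, 10 — alternating ±10.
Subsequence B: 4, 8, 16, 32 — successive powers of 2.
The 11th slot belongs to subsequence A; its 6th term is -10.

-10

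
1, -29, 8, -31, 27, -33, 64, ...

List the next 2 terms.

The terms cycle through 2 interleaved subsequences.
Stream A: 1, 8, 27, 64. Perfect cubes starting at 1³.
Stream B: -29, -31, -33. Arithmetic with common difference −2.
Position 8 → stream B, term 4 = -35.
The 9th slot belongs to stream A; its 5th term is 125.

-35, 125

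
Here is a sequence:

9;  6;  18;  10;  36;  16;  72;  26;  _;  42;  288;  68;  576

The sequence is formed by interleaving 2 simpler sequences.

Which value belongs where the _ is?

144

Positions 1, 3, 5, … form one subsequence and positions 2, 4, 6, … form another.
Track A: 9, 18, 36, 72, ?, 288, 576 — a geometric progression (common ratio 2).
Track B: 6, 10, 16, 26, 42, 68 — each term equals the sum of the previous two.
So the missing entry in track A is 144.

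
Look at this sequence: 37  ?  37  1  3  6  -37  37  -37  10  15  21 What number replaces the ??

-37

The slot pattern repeats as AAABBB (period 6), so there are 2 interleaved tracks.
Track A: 37, ?, 37, -37, 37, -37. The oscillation 37·(−1)^(n+1).
Track B: 1, 3, 6, 10, 15, 21. Triangular numbers n(n+1)/2 for n = 1, 2, ….
The gap is track A's term 2; the rule gives -37.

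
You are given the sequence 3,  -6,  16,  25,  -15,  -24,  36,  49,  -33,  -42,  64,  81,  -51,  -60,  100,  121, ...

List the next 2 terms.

-69, -78

The slot pattern repeats as AABB (period 4), so there are 2 interleaved tracks.
Track A: 3, -6, -15, -24, -33, -42, -51, -60 — arithmetic, step −9.
Track B: 16, 25, 36, 49, 64, 81, 100, 121 — consecutive squares n² from n = 4.
Position 17 → track A, term 9 = -69.
The 18th slot belongs to track A; its 10th term is -78.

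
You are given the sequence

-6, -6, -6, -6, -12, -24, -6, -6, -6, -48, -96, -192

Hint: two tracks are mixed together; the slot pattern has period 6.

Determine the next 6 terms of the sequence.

The slot pattern repeats as AAABBB (period 6), so there are 2 interleaved tracks.
Stream A: -6, -6, -6, -6, -6, -6 (always -6).
Stream B: -6, -12, -24, -48, -96, -192 (geometric with ratio 2).
The 13th slot belongs to stream A; its 7th term is -6.
The 14th slot belongs to stream A; its 8th term is -6.
The 15th slot belongs to stream A; its 9th term is -6.
Position 16 falls in stream B as its term 7, giving -384.
Position 17 falls in stream B as its term 8, giving -768.
Term 18 comes from stream B (its 9th entry): -1536.

-6, -6, -6, -384, -768, -1536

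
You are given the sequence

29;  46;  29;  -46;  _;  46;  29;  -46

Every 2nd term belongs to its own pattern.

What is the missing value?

Split by position mod 2 into 2 tracks.
Track A: 29, 29, ?, 29 — constant 29.
Track B: 46, -46, 46, -46 — alternating ±46.
So the missing entry in track A is 29.

29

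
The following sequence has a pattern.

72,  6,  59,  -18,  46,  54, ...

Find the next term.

33

Positions 1, 3, 5, … form one subsequence and positions 2, 4, 6, … form another.
Stream A = 72, 59, 46: arithmetic with common difference −13.
Stream B = 6, -18, 54: geometric, ×-3 each step.
Term 7 comes from stream A (its 4th entry): 33.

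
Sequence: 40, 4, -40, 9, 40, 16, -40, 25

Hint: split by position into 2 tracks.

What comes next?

40

Taking every 2nd term gives 2 separate tracks.
Subsequence A: 40, -40, 40, -40. Oscillating between 40 and -40.
Subsequence B: 4, 9, 16, 25. Perfect squares starting at 2².
Position 9 falls in subsequence A as its term 5, giving 40.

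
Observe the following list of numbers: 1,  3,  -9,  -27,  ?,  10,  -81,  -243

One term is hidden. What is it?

6

The slot pattern repeats as AABB (period 4), so there are 2 interleaved tracks.
Stream A = 1, 3, ?, 10: triangular numbers starting at T_1.
Stream B = -9, -27, -81, -243: a geometric progression (common ratio 3).
Filling stream A at index 3 by its rule yields 6.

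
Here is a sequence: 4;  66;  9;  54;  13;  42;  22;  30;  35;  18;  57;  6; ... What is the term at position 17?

241

Taking every 2nd term gives 2 separate tracks.
Track A = 4, 9, 13, 22, 35, 57: a Fibonacci-like recurrence a_n = a_{n-1} + a_{n-2}.
Track B = 66, 54, 42, 30, 18, 6: subtracting 12 each time.
The 17th slot belongs to track A; its 9th term is 241.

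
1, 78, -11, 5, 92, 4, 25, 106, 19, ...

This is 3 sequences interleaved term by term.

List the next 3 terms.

125, 120, 34

The terms cycle through 3 interleaved subsequences.
Track A = 1, 5, 25: powers 5^0, 5^1, 5^2, ….
Track B = 78, 92, 106: arithmetic, step +14.
Track C = -11, 4, 19: arithmetic with common difference +15.
Position 10 falls in track A as its term 4, giving 125.
Term 11 comes from track B (its 4th entry): 120.
The 12th slot belongs to track C; its 4th term is 34.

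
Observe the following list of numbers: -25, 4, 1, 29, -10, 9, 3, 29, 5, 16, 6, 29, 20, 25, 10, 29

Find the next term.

35

The terms cycle through 4 interleaved subsequences.
Track A = -25, -10, 5, 20: arithmetic with common difference +15.
Track B = 4, 9, 16, 25: perfect squares starting at 2².
Track C = 1, 3, 6, 10: triangular numbers starting at T_1.
Track D = 29, 29, 29, 29: always 29.
Term 17 comes from track A (its 5th entry): 35.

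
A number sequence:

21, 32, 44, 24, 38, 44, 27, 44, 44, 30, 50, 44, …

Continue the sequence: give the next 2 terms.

Split by position mod 3: positions 1, 4, 7, … form one track, and each other residue class forms its own.
Stream A: 21, 24, 27, 30 — arithmetic with common difference +3.
Stream B: 32, 38, 44, 50 — linear: a_n = 26 + 6·n.
Stream C: 44, 44, 44, 44 — the constant sequence 44.
Position 13 falls in stream A as its term 5, giving 33.
The 14th slot belongs to stream B; its 5th term is 56.

33, 56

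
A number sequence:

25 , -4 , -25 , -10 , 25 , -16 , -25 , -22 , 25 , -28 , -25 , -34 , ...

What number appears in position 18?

Taking every 2nd term gives 2 separate tracks.
Track A = 25, -25, 25, -25, 25, -25: alternating ±25.
Track B = -4, -10, -16, -22, -28, -34: linear: a_n = 2 − 6·n.
Position 18 → track B, term 9 = -52.

-52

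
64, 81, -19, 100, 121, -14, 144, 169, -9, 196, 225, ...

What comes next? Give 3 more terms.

-4, 256, 289

The slot pattern repeats as AAB (period 3), so there are 2 interleaved tracks.
Track A = 64, 81, 100, 121, 144, 169, 196, 225: the squares 8², 9², 10², ….
Track B = -19, -14, -9: adding 5 each time.
Position 12 falls in track B as its term 4, giving -4.
Position 13 falls in track A as its term 9, giving 256.
Term 14 comes from track A (its 10th entry): 289.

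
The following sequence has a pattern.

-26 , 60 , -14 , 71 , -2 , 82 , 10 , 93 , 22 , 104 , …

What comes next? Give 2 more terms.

The terms cycle through 2 interleaved subsequences.
Stream A: -26, -14, -2, 10, 22 — arithmetic, step +12.
Stream B: 60, 71, 82, 93, 104 — arithmetic with common difference +11.
Term 11 comes from stream A (its 6th entry): 34.
Position 12 → stream B, term 6 = 115.

34, 115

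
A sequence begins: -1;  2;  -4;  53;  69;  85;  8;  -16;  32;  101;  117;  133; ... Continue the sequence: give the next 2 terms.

-64, 128

Positions follow the repeating pattern AAABBB; grouping by letter gives 2 tracks.
Track A is -1, 2, -4, 8, -16, 32, which is geometric, ×-2 each step.
Track B is 53, 69, 85, 101, 117, 133, which is arithmetic, step +16.
Position 13 falls in track A as its term 7, giving -64.
Position 14 → track A, term 8 = 128.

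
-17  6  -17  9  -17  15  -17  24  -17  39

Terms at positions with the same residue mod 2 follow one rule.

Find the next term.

The terms cycle through 2 interleaved subsequences.
Subsequence A = -17, -17, -17, -17, -17: the constant sequence -17.
Subsequence B = 6, 9, 15, 24, 39: Fibonacci-style (each term is the sum of the two before it).
Position 11 → subsequence A, term 6 = -17.

-17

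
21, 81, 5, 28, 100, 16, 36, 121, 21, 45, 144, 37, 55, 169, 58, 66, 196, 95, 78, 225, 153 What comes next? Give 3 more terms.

91, 256, 248

Split by position mod 3: positions 1, 4, 7, … form one track, and each other residue class forms its own.
Track A is 21, 28, 36, 45, 55, 66, 78, which is triangular numbers n(n+1)/2 for n = 6, 7, ….
Track B is 81, 100, 121, 144, 169, 196, 225, which is the squares 9², 10², 11², ….
Track C is 5, 16, 21, 37, 58, 95, 153, which is each term equals the sum of the previous two.
Term 22 comes from track A (its 8th entry): 91.
The 23rd slot belongs to track B; its 8th term is 256.
Term 24 comes from track C (its 8th entry): 248.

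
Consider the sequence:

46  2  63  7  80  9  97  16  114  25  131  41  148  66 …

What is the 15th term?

165

Split by position mod 2 into 2 tracks.
Subsequence A: 46, 63, 80, 97, 114, 131, 148. Adding 17 each time.
Subsequence B: 2, 7, 9, 16, 25, 41, 66. A Fibonacci-like recurrence a_n = a_{n-1} + a_{n-2}.
Position 15 falls in subsequence A as its term 8, giving 165.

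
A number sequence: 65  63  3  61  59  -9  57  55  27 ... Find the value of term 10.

Positions follow the repeating pattern AAB; grouping by letter gives 2 tracks.
Track A = 65, 63, 61, 59, 57, 55: arithmetic with common difference −2.
Track B = 3, -9, 27: geometric, ×-3 each step.
Position 10 falls in track A as its term 7, giving 53.

53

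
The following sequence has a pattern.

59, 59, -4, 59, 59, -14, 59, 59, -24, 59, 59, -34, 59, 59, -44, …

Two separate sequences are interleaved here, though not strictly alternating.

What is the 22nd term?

Reading positions in blocks of 3 reveals the pattern AAB — 2 tracks woven together.
Stream A is 59, 59, 59, 59, 59, 59, 59, 59, 59, 59, which is constant 59.
Stream B is -4, -14, -24, -34, -44, which is arithmetic with common difference −10.
The 22nd slot belongs to stream A; its 15th term is 59.

59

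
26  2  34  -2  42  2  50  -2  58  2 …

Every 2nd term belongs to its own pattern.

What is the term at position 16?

-2

The terms cycle through 2 interleaved subsequences.
Track A: 26, 34, 42, 50, 58. Linear: a_n = 18 + 8·n.
Track B: 2, -2, 2, -2, 2. The oscillation 2·(−1)^(n+1).
Term 16 comes from track B (its 8th entry): -2.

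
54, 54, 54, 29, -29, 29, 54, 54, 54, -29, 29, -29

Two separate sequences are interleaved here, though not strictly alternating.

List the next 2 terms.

54, 54

The slot pattern repeats as AAABBB (period 6), so there are 2 interleaved tracks.
Track A = 54, 54, 54, 54, 54, 54: always 54.
Track B = 29, -29, 29, -29, 29, -29: the oscillation 29·(−1)^(n+1).
Term 13 comes from track A (its 7th entry): 54.
Position 14 falls in track A as its term 8, giving 54.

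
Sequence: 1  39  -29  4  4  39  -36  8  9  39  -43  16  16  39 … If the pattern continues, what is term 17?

25

Read the sequence 4 terms at a time; column i is its own pattern.
Track A: 1, 4, 9, 16. Perfect squares starting at 1².
Track B: 39, 39, 39, 39. The constant sequence 39.
Track C: -29, -36, -43. Subtracting 7 each time.
Track D: 4, 8, 16. Geometric with ratio 2.
Position 17 falls in track A as its term 5, giving 25.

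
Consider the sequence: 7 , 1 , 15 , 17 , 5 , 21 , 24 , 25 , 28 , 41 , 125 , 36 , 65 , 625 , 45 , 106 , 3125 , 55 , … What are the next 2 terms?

Split by position mod 3 into 3 tracks.
Track A = 7, 17, 24, 41, 65, 106: a Fibonacci-like recurrence a_n = a_{n-1} + a_{n-2}.
Track B = 1, 5, 25, 125, 625, 3125: successive powers of 5.
Track C = 15, 21, 28, 36, 45, 55: triangular numbers starting at T_5.
Position 19 → track A, term 7 = 171.
Position 20 falls in track B as its term 7, giving 15625.

171, 15625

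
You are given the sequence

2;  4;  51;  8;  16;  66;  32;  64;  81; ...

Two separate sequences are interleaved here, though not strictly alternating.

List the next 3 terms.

128, 256, 96

Reading positions in blocks of 3 reveals the pattern AAB — 2 tracks woven together.
Stream A = 2, 4, 8, 16, 32, 64: geometric, ×2 each step.
Stream B = 51, 66, 81: linear: a_n = 36 + 15·n.
Position 10 falls in stream A as its term 7, giving 128.
Position 11 falls in stream A as its term 8, giving 256.
The 12th slot belongs to stream B; its 4th term is 96.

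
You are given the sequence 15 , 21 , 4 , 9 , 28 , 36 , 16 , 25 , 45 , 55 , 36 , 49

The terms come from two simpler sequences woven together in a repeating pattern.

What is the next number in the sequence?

66

The slot pattern repeats as AABB (period 4), so there are 2 interleaved tracks.
Subsequence A = 15, 21, 28, 36, 45, 55: triangular numbers starting at T_5.
Subsequence B = 4, 9, 16, 25, 36, 49: the squares 2², 3², 4², ….
The 13th slot belongs to subsequence A; its 7th term is 66.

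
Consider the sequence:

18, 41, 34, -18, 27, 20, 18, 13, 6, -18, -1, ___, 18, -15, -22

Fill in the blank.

-8

The slot pattern repeats as ABB (period 3), so there are 2 interleaved tracks.
Track A = 18, -18, 18, -18, 18: oscillating between 18 and -18.
Track B = 41, 34, 27, 20, 13, 6, -1, ?, -15, -22: subtracting 7 each time.
The gap is track B's term 8; the rule gives -8.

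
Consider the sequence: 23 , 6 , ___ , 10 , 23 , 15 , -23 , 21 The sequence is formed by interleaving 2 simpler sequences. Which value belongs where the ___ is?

The terms cycle through 2 interleaved subsequences.
Stream A: 23, ?, 23, -23. The oscillation 23·(−1)^(n+1).
Stream B: 6, 10, 15, 21. Triangular numbers n(n+1)/2 for n = 3, 4, ….
So the missing entry in stream A is -23.

-23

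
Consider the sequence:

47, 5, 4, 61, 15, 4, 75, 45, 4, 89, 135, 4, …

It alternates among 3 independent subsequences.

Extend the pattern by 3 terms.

103, 405, 4

Read the sequence 3 terms at a time; column i is its own pattern.
Stream A: 47, 61, 75, 89 — arithmetic with common difference +14.
Stream B: 5, 15, 45, 135 — geometric, ×3 each step.
Stream C: 4, 4, 4, 4 — always 4.
Term 13 comes from stream A (its 5th entry): 103.
Position 14 falls in stream B as its term 5, giving 405.
The 15th slot belongs to stream C; its 5th term is 4.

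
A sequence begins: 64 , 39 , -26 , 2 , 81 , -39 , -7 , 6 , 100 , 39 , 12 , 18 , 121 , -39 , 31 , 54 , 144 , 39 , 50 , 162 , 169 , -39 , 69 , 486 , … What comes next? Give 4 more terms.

Split by position mod 4: positions 1, 5, 9, … form one track, and each other residue class forms its own.
Track A: 64, 81, 100, 121, 144, 169 — perfect squares starting at 8².
Track B: 39, -39, 39, -39, 39, -39 — the oscillation 39·(−1)^(n+1).
Track C: -26, -7, 12, 31, 50, 69 — linear: a_n = -45 + 19·n.
Track D: 2, 6, 18, 54, 162, 486 — geometric, ×3 each step.
The 25th slot belongs to track A; its 7th term is 196.
Term 26 comes from track B (its 7th entry): 39.
Position 27 → track C, term 7 = 88.
Term 28 comes from track D (its 7th entry): 1458.

196, 39, 88, 1458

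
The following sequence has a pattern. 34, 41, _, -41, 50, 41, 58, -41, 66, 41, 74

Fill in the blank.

Positions 1, 3, 5, … form one subsequence and positions 2, 4, 6, … form another.
Track A is 34, ?, 50, 58, 66, 74, which is arithmetic, step +8.
Track B is 41, -41, 41, -41, 41, which is the oscillation 41·(−1)^(n+1).
So the missing entry in track A is 42.

42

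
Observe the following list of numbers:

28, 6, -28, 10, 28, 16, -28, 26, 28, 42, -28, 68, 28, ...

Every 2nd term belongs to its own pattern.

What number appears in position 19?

-28

Positions 1, 3, 5, … form one subsequence and positions 2, 4, 6, … form another.
Subsequence A: 28, -28, 28, -28, 28, -28, 28 (oscillating between 28 and -28).
Subsequence B: 6, 10, 16, 26, 42, 68 (a Fibonacci-like recurrence a_n = a_{n-1} + a_{n-2}).
Position 19 falls in subsequence A as its term 10, giving -28.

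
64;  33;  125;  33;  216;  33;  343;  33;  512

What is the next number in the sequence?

Split by position mod 2 into 2 tracks.
Subsequence A: 64, 125, 216, 343, 512. The cubes 4³, 5³, 6³, ….
Subsequence B: 33, 33, 33, 33. Constant 33.
Term 10 comes from subsequence B (its 5th entry): 33.

33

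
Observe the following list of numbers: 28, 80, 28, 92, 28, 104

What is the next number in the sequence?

28

Positions 1, 3, 5, … form one subsequence and positions 2, 4, 6, … form another.
Track A is 28, 28, 28, which is always 28.
Track B is 80, 92, 104, which is arithmetic with common difference +12.
Position 7 → track A, term 4 = 28.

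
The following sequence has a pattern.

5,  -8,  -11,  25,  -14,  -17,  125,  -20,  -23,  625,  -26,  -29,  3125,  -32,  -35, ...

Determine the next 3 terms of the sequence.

The slot pattern repeats as ABB (period 3), so there are 2 interleaved tracks.
Track A: 5, 25, 125, 625, 3125 (geometric with ratio 5).
Track B: -8, -11, -14, -17, -20, -23, -26, -29, -32, -35 (subtracting 3 each time).
The 16th slot belongs to track A; its 6th term is 15625.
Term 17 comes from track B (its 11th entry): -38.
Term 18 comes from track B (its 12th entry): -41.

15625, -38, -41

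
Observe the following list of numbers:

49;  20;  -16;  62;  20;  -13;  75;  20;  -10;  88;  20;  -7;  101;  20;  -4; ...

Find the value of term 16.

Taking every 3rd term gives 3 separate tracks.
Stream A: 49, 62, 75, 88, 101 — adding 13 each time.
Stream B: 20, 20, 20, 20, 20 — constant 20.
Stream C: -16, -13, -10, -7, -4 — arithmetic, step +3.
Term 16 comes from stream A (its 6th entry): 114.

114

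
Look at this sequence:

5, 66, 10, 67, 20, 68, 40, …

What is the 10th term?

Positions 1, 3, 5, … form one subsequence and positions 2, 4, 6, … form another.
Track A = 5, 10, 20, 40: geometric, ×2 each step.
Track B = 66, 67, 68: arithmetic, step +1.
Position 10 → track B, term 5 = 70.

70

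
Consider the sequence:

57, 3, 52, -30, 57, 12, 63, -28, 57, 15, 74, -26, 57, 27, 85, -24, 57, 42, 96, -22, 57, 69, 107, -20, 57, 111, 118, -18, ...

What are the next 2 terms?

57, 180

Read the sequence 4 terms at a time; column i is its own pattern.
Track A: 57, 57, 57, 57, 57, 57, 57 — constant 57.
Track B: 3, 12, 15, 27, 42, 69, 111 — each term equals the sum of the previous two.
Track C: 52, 63, 74, 85, 96, 107, 118 — linear: a_n = 41 + 11·n.
Track D: -30, -28, -26, -24, -22, -20, -18 — arithmetic with common difference +2.
Position 29 → track A, term 8 = 57.
Position 30 falls in track B as its term 8, giving 180.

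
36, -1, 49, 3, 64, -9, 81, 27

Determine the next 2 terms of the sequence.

100, -81

The terms cycle through 2 interleaved subsequences.
Stream A: 36, 49, 64, 81 — consecutive squares n² from n = 6.
Stream B: -1, 3, -9, 27 — geometric, ×-3 each step.
Position 9 → stream A, term 5 = 100.
Position 10 → stream B, term 5 = -81.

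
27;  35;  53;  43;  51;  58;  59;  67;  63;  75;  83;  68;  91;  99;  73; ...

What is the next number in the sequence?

Positions follow the repeating pattern AAB; grouping by letter gives 2 tracks.
Track A is 27, 35, 43, 51, 59, 67, 75, 83, 91, 99, which is adding 8 each time.
Track B is 53, 58, 63, 68, 73, which is arithmetic with common difference +5.
Term 16 comes from track A (its 11th entry): 107.

107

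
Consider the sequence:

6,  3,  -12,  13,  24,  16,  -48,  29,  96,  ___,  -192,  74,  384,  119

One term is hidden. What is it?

45

Positions 1, 3, 5, … form one subsequence and positions 2, 4, 6, … form another.
Track A is 6, -12, 24, -48, 96, -192, 384, which is geometric with ratio -2.
Track B is 3, 13, 16, 29, ?, 74, 119, which is each term equals the sum of the previous two.
So the missing entry in track B is 45.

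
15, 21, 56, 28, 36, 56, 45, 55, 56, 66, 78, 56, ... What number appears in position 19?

The slot pattern repeats as AAB (period 3), so there are 2 interleaved tracks.
Stream A is 15, 21, 28, 36, 45, 55, 66, 78, which is triangular numbers n(n+1)/2 for n = 5, 6, ….
Stream B is 56, 56, 56, 56, which is always 56.
Position 19 falls in stream A as its term 13, giving 153.

153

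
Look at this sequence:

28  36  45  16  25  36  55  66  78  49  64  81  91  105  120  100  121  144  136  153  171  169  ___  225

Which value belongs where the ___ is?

Positions follow the repeating pattern AAABBB; grouping by letter gives 2 tracks.
Track A = 28, 36, 45, 55, 66, 78, 91, 105, 120, 136, 153, 171: triangular numbers n(n+1)/2 for n = 7, 8, ….
Track B = 16, 25, 36, 49, 64, 81, 100, 121, 144, 169, ?, 225: consecutive squares n² from n = 4.
So the missing entry in track B is 196.

196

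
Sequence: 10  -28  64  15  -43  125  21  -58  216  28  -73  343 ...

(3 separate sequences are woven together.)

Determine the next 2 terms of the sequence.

The terms cycle through 3 interleaved subsequences.
Subsequence A: 10, 15, 21, 28. The triangular numbers T_4, T_5, ….
Subsequence B: -28, -43, -58, -73. Linear: a_n = -13 − 15·n.
Subsequence C: 64, 125, 216, 343. Consecutive cubes n³ from n = 4.
The 13th slot belongs to subsequence A; its 5th term is 36.
Position 14 falls in subsequence B as its term 5, giving -88.

36, -88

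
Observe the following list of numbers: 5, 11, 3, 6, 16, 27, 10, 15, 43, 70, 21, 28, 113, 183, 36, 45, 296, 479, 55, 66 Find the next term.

775

The slot pattern repeats as AABB (period 4), so there are 2 interleaved tracks.
Track A: 5, 11, 16, 27, 43, 70, 113, 183, 296, 479 (each term equals the sum of the previous two).
Track B: 3, 6, 10, 15, 21, 28, 36, 45, 55, 66 (triangular numbers starting at T_2).
The 21st slot belongs to track A; its 11th term is 775.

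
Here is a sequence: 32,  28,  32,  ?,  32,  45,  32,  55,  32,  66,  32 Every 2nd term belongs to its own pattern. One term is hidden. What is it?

36

The terms cycle through 2 interleaved subsequences.
Track A: 32, 32, 32, 32, 32, 32. The constant sequence 32.
Track B: 28, ?, 45, 55, 66. Triangular numbers starting at T_7.
So the missing entry in track B is 36.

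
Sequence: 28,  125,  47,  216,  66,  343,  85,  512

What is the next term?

104

Taking every 2nd term gives 2 separate tracks.
Track A is 28, 47, 66, 85, which is linear: a_n = 9 + 19·n.
Track B is 125, 216, 343, 512, which is the cubes 5³, 6³, 7³, ….
Term 9 comes from track A (its 5th entry): 104.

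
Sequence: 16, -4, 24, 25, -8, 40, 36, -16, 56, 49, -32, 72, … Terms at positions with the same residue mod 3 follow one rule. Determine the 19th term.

Taking every 3rd term gives 3 separate tracks.
Track A: 16, 25, 36, 49 — the squares 4², 5², 6², ….
Track B: -4, -8, -16, -32 — geometric with ratio 2.
Track C: 24, 40, 56, 72 — linear: a_n = 8 + 16·n.
Term 19 comes from track A (its 7th entry): 100.

100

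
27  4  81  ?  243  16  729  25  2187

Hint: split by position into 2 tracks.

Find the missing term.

Odd-indexed and even-indexed terms follow separate rules.
Track A is 27, 81, 243, 729, 2187, which is successive powers of 3.
Track B is 4, ?, 16, 25, which is the squares 2², 3², 4², ….
So the missing entry in track B is 9.

9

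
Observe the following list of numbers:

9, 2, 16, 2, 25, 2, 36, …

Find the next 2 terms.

2, 49

Odd-indexed and even-indexed terms follow separate rules.
Track A: 9, 16, 25, 36 — the squares 3², 4², 5², ….
Track B: 2, 2, 2 — always 2.
Position 8 → track B, term 4 = 2.
The 9th slot belongs to track A; its 5th term is 49.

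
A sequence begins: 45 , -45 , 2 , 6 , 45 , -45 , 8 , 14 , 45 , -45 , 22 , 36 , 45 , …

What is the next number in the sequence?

-45

Positions follow the repeating pattern AABB; grouping by letter gives 2 tracks.
Track A = 45, -45, 45, -45, 45, -45, 45: oscillating between 45 and -45.
Track B = 2, 6, 8, 14, 22, 36: Fibonacci-style (each term is the sum of the two before it).
The 14th slot belongs to track A; its 8th term is -45.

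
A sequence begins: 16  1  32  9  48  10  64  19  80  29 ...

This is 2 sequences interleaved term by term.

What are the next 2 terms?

96, 48

Positions 1, 3, 5, … form one subsequence and positions 2, 4, 6, … form another.
Track A = 16, 32, 48, 64, 80: linear: a_n = 16·n.
Track B = 1, 9, 10, 19, 29: Fibonacci-style (each term is the sum of the two before it).
Position 11 falls in track A as its term 6, giving 96.
Position 12 falls in track B as its term 6, giving 48.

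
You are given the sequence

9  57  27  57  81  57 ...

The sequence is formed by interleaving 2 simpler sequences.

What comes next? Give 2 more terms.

Positions 1, 3, 5, … form one subsequence and positions 2, 4, 6, … form another.
Track A: 9, 27, 81. Powers of 3.
Track B: 57, 57, 57. Constant 57.
Position 7 falls in track A as its term 4, giving 243.
Position 8 falls in track B as its term 4, giving 57.

243, 57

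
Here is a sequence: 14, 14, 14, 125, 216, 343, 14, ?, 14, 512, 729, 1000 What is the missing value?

14

Reading positions in blocks of 6 reveals the pattern AAABBB — 2 tracks woven together.
Subsequence A = 14, 14, 14, 14, ?, 14: constant 14.
Subsequence B = 125, 216, 343, 512, 729, 1000: the cubes 5³, 6³, 7³, ….
So the missing entry in subsequence A is 14.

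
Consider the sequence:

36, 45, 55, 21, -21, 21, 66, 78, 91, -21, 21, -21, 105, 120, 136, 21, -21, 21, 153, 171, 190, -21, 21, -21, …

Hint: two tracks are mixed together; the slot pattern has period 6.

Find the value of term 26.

231

Positions follow the repeating pattern AAABBB; grouping by letter gives 2 tracks.
Subsequence A: 36, 45, 55, 66, 78, 91, 105, 120, 136, 153, 171, 190. The triangular numbers T_8, T_9, ….
Subsequence B: 21, -21, 21, -21, 21, -21, 21, -21, 21, -21, 21, -21. Alternating ±21.
The 26th slot belongs to subsequence A; its 14th term is 231.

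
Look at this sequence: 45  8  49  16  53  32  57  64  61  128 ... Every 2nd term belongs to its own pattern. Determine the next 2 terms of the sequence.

Odd-indexed and even-indexed terms follow separate rules.
Track A = 45, 49, 53, 57, 61: arithmetic, step +4.
Track B = 8, 16, 32, 64, 128: powers of 2.
The 11th slot belongs to track A; its 6th term is 65.
Position 12 → track B, term 6 = 256.

65, 256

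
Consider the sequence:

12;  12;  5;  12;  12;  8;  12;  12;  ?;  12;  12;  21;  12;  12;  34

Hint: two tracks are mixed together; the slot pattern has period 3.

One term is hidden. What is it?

13

The slot pattern repeats as AAB (period 3), so there are 2 interleaved tracks.
Stream A: 12, 12, 12, 12, 12, 12, 12, 12, 12, 12. Constant 12.
Stream B: 5, 8, ?, 21, 34. Fibonacci-style (each term is the sum of the two before it).
Filling stream B at index 3 by its rule yields 13.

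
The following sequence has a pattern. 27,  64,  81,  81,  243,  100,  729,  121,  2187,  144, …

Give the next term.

The terms cycle through 2 interleaved subsequences.
Track A: 27, 81, 243, 729, 2187 (powers 3^3, 3^4, 3^5, …).
Track B: 64, 81, 100, 121, 144 (perfect squares starting at 8²).
Position 11 → track A, term 6 = 6561.

6561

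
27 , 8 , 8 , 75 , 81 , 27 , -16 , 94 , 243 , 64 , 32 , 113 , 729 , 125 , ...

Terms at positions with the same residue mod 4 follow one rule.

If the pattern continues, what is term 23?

-256

Split by position mod 4 into 4 tracks.
Stream A = 27, 81, 243, 729: successive powers of 3.
Stream B = 8, 27, 64, 125: consecutive cubes n³ from n = 2.
Stream C = 8, -16, 32: geometric, ×-2 each step.
Stream D = 75, 94, 113: arithmetic with common difference +19.
Term 23 comes from stream C (its 6th entry): -256.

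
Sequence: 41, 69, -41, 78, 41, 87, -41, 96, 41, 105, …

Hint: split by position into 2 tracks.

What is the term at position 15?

-41

Positions 1, 3, 5, … form one subsequence and positions 2, 4, 6, … form another.
Subsequence A: 41, -41, 41, -41, 41 (alternating ±41).
Subsequence B: 69, 78, 87, 96, 105 (adding 9 each time).
Position 15 → subsequence A, term 8 = -41.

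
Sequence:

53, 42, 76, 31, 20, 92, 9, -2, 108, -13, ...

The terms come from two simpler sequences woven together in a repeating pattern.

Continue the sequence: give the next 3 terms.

-24, 124, -35

Reading positions in blocks of 3 reveals the pattern AAB — 2 tracks woven together.
Stream A = 53, 42, 31, 20, 9, -2, -13: arithmetic with common difference −11.
Stream B = 76, 92, 108: arithmetic, step +16.
Position 11 falls in stream A as its term 8, giving -24.
Position 12 → stream B, term 4 = 124.
Position 13 → stream A, term 9 = -35.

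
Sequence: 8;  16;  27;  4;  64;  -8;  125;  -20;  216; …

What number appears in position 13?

The terms cycle through 2 interleaved subsequences.
Subsequence A: 8, 27, 64, 125, 216 — the cubes 2³, 3³, 4³, ….
Subsequence B: 16, 4, -8, -20 — linear: a_n = 28 − 12·n.
Position 13 → subsequence A, term 7 = 512.

512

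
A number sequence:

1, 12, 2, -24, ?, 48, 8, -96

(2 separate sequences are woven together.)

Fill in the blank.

Odd-indexed and even-indexed terms follow separate rules.
Track A is 1, 2, ?, 8, which is powers of 2.
Track B is 12, -24, 48, -96, which is a geometric progression (common ratio -2).
The gap is track A's term 3; the rule gives 4.

4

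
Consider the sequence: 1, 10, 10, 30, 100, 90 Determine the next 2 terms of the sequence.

The terms cycle through 2 interleaved subsequences.
Subsequence A is 1, 10, 100, which is powers of 10.
Subsequence B is 10, 30, 90, which is multiplying by 3 each time.
Term 7 comes from subsequence A (its 4th entry): 1000.
Position 8 → subsequence B, term 4 = 270.

1000, 270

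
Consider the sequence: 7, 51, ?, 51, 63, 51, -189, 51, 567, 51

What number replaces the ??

-21

Split by position mod 2 into 2 tracks.
Track A: 7, ?, 63, -189, 567 — geometric, ×-3 each step.
Track B: 51, 51, 51, 51, 51 — always 51.
The gap is track A's term 2; the rule gives -21.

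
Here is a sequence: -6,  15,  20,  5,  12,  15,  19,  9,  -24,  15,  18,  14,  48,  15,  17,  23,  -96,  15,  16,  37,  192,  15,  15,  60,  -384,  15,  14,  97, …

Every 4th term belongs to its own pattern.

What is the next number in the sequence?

Split by position mod 4: positions 1, 5, 9, … form one track, and each other residue class forms its own.
Track A: -6, 12, -24, 48, -96, 192, -384 (a geometric progression (common ratio -2)).
Track B: 15, 15, 15, 15, 15, 15, 15 (the constant sequence 15).
Track C: 20, 19, 18, 17, 16, 15, 14 (subtracting 1 each time).
Track D: 5, 9, 14, 23, 37, 60, 97 (each term equals the sum of the previous two).
Position 29 → track A, term 8 = 768.

768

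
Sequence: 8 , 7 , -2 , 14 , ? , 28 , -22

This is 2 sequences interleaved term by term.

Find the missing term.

-12

Split by position mod 2 into 2 tracks.
Track A = 8, -2, ?, -22: arithmetic with common difference −10.
Track B = 7, 14, 28: geometric with ratio 2.
So the missing entry in track A is -12.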